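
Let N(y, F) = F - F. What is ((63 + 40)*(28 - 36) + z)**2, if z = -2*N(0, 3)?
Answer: 678976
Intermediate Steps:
N(y, F) = 0
z = 0 (z = -2*0 = 0)
((63 + 40)*(28 - 36) + z)**2 = ((63 + 40)*(28 - 36) + 0)**2 = (103*(-8) + 0)**2 = (-824 + 0)**2 = (-824)**2 = 678976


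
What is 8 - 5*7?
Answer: -27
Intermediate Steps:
8 - 5*7 = 8 - 35 = -27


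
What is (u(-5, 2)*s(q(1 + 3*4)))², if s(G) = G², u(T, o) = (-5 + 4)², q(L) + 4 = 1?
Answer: 81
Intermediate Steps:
q(L) = -3 (q(L) = -4 + 1 = -3)
u(T, o) = 1 (u(T, o) = (-1)² = 1)
(u(-5, 2)*s(q(1 + 3*4)))² = (1*(-3)²)² = (1*9)² = 9² = 81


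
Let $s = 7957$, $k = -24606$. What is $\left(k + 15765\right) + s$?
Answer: $-884$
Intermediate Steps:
$\left(k + 15765\right) + s = \left(-24606 + 15765\right) + 7957 = -8841 + 7957 = -884$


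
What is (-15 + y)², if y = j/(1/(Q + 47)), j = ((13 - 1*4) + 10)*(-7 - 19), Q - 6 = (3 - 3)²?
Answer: 686282809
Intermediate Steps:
Q = 6 (Q = 6 + (3 - 3)² = 6 + 0² = 6 + 0 = 6)
j = -494 (j = ((13 - 4) + 10)*(-26) = (9 + 10)*(-26) = 19*(-26) = -494)
y = -26182 (y = -494/(1/(6 + 47)) = -494/(1/53) = -494/1/53 = -494*53 = -26182)
(-15 + y)² = (-15 - 26182)² = (-26197)² = 686282809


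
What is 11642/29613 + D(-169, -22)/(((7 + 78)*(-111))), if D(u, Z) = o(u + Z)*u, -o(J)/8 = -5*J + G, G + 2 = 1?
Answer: -12695080678/93132885 ≈ -136.31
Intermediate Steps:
G = -1 (G = -2 + 1 = -1)
o(J) = 8 + 40*J (o(J) = -8*(-5*J - 1) = -8*(-1 - 5*J) = 8 + 40*J)
D(u, Z) = u*(8 + 40*Z + 40*u) (D(u, Z) = (8 + 40*(u + Z))*u = (8 + 40*(Z + u))*u = (8 + (40*Z + 40*u))*u = (8 + 40*Z + 40*u)*u = u*(8 + 40*Z + 40*u))
11642/29613 + D(-169, -22)/(((7 + 78)*(-111))) = 11642/29613 + (8*(-169)*(1 + 5*(-22) + 5*(-169)))/(((7 + 78)*(-111))) = 11642*(1/29613) + (8*(-169)*(1 - 110 - 845))/((85*(-111))) = 11642/29613 + (8*(-169)*(-954))/(-9435) = 11642/29613 + 1289808*(-1/9435) = 11642/29613 - 429936/3145 = -12695080678/93132885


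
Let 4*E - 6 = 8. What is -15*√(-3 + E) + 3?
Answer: 3 - 15*√2/2 ≈ -7.6066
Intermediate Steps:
E = 7/2 (E = 3/2 + (¼)*8 = 3/2 + 2 = 7/2 ≈ 3.5000)
-15*√(-3 + E) + 3 = -15*√(-3 + 7/2) + 3 = -15*√2/2 + 3 = 3 - 15*√2/2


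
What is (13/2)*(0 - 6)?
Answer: -39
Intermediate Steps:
(13/2)*(0 - 6) = (13*(½))*(-6) = (13/2)*(-6) = -39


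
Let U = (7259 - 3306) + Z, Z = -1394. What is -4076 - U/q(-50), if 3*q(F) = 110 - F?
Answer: -659837/160 ≈ -4124.0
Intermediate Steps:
q(F) = 110/3 - F/3 (q(F) = (110 - F)/3 = 110/3 - F/3)
U = 2559 (U = (7259 - 3306) - 1394 = 3953 - 1394 = 2559)
-4076 - U/q(-50) = -4076 - 2559/(110/3 - ⅓*(-50)) = -4076 - 2559/(110/3 + 50/3) = -4076 - 2559/160/3 = -4076 - 2559*3/160 = -4076 - 1*7677/160 = -4076 - 7677/160 = -659837/160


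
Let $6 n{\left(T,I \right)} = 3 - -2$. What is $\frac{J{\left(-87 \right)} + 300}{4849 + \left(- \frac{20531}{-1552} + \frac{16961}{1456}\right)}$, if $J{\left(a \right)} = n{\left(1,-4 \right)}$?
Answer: $\frac{9104420}{147503037} \approx 0.061724$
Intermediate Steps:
$n{\left(T,I \right)} = \frac{5}{6}$ ($n{\left(T,I \right)} = \frac{3 - -2}{6} = \frac{3 + 2}{6} = \frac{1}{6} \cdot 5 = \frac{5}{6}$)
$J{\left(a \right)} = \frac{5}{6}$
$\frac{J{\left(-87 \right)} + 300}{4849 + \left(- \frac{20531}{-1552} + \frac{16961}{1456}\right)} = \frac{\frac{5}{6} + 300}{4849 + \left(- \frac{20531}{-1552} + \frac{16961}{1456}\right)} = \frac{1805}{6 \left(4849 + \left(\left(-20531\right) \left(- \frac{1}{1552}\right) + 16961 \cdot \frac{1}{1456}\right)\right)} = \frac{1805}{6 \left(4849 + \left(\frac{20531}{1552} + \frac{2423}{208}\right)\right)} = \frac{1805}{6 \left(4849 + \frac{250967}{10088}\right)} = \frac{1805}{6 \cdot \frac{49167679}{10088}} = \frac{1805}{6} \cdot \frac{10088}{49167679} = \frac{9104420}{147503037}$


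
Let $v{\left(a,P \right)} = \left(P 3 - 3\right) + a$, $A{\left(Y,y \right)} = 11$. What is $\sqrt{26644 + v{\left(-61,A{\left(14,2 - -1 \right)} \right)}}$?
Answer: $3 \sqrt{2957} \approx 163.14$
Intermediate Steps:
$v{\left(a,P \right)} = -3 + a + 3 P$ ($v{\left(a,P \right)} = \left(3 P - 3\right) + a = \left(-3 + 3 P\right) + a = -3 + a + 3 P$)
$\sqrt{26644 + v{\left(-61,A{\left(14,2 - -1 \right)} \right)}} = \sqrt{26644 - 31} = \sqrt{26613} = 3 \sqrt{2957}$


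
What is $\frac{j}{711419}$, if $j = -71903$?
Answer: $- \frac{71903}{711419} \approx -0.10107$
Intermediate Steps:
$\frac{j}{711419} = - \frac{71903}{711419}$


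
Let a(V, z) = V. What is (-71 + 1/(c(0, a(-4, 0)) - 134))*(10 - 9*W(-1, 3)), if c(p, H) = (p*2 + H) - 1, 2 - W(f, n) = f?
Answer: 167790/139 ≈ 1207.1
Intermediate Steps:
W(f, n) = 2 - f
c(p, H) = -1 + H + 2*p (c(p, H) = (2*p + H) - 1 = (H + 2*p) - 1 = -1 + H + 2*p)
(-71 + 1/(c(0, a(-4, 0)) - 134))*(10 - 9*W(-1, 3)) = (-71 + 1/((-1 - 4 + 2*0) - 134))*(10 - 9*(2 - 1*(-1))) = (-71 + 1/((-1 - 4 + 0) - 134))*(10 - 9*(2 + 1)) = (-71 + 1/(-5 - 134))*(10 - 9*3) = (-71 + 1/(-139))*(10 - 27) = (-71 - 1/139)*(-17) = -9870/139*(-17) = 167790/139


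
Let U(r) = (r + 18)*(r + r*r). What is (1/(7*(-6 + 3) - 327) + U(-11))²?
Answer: 71802025681/121104 ≈ 5.9290e+5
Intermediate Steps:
U(r) = (18 + r)*(r + r²)
(1/(7*(-6 + 3) - 327) + U(-11))² = (1/(7*(-6 + 3) - 327) - 11*(18 + (-11)² + 19*(-11)))² = (1/(7*(-3) - 327) - 11*(18 + 121 - 209))² = (1/(-21 - 327) - 11*(-70))² = (1/(-348) + 770)² = (-1/348 + 770)² = (267959/348)² = 71802025681/121104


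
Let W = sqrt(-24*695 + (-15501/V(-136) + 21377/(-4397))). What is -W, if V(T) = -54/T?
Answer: -I*sqrt(9696186858905)/13191 ≈ -236.06*I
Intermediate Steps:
W = I*sqrt(9696186858905)/13191 (W = sqrt(-24*695 + (-15501/((-54/(-136))) + 21377/(-4397))) = sqrt(-16680 + (-15501/((-54*(-1/136))) + 21377*(-1/4397))) = sqrt(-16680 + (-15501/27/68 - 21377/4397)) = sqrt(-16680 + (-15501*68/27 - 21377/4397)) = sqrt(-16680 + (-351356/9 - 21377/4397)) = sqrt(-16680 - 1545104725/39573) = sqrt(-2205182365/39573) = I*sqrt(9696186858905)/13191 ≈ 236.06*I)
-W = -I*sqrt(9696186858905)/13191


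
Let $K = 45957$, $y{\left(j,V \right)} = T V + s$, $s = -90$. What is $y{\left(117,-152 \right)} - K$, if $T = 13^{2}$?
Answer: $-71735$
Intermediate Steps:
$T = 169$
$y{\left(j,V \right)} = -90 + 169 V$ ($y{\left(j,V \right)} = 169 V - 90 = -90 + 169 V$)
$y{\left(117,-152 \right)} - K = \left(-90 + 169 \left(-152\right)\right) - 45957 = \left(-90 - 25688\right) - 45957 = -25778 - 45957 = -71735$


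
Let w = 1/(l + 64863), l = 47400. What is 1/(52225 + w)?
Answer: 112263/5862935176 ≈ 1.9148e-5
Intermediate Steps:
w = 1/112263 (w = 1/(47400 + 64863) = 1/112263 ≈ 8.9076e-6)
1/(52225 + w) = 1/(52225 + 1/112263) = 1/(5862935176/112263) = 112263/5862935176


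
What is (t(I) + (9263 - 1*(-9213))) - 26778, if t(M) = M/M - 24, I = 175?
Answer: -8325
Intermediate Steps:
t(M) = -23 (t(M) = 1 - 24 = -23)
(t(I) + (9263 - 1*(-9213))) - 26778 = (-23 + (9263 - 1*(-9213))) - 26778 = (-23 + (9263 + 9213)) - 26778 = (-23 + 18476) - 26778 = 18453 - 26778 = -8325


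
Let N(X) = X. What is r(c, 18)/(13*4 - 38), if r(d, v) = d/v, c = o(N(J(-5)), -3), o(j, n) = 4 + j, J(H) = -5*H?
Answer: 29/252 ≈ 0.11508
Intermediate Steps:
c = 29 (c = 4 - 5*(-5) = 4 + 25 = 29)
r(c, 18)/(13*4 - 38) = (29/18)/(13*4 - 38) = (29*(1/18))/(52 - 38) = (29/18)/14 = (29/18)*(1/14) = 29/252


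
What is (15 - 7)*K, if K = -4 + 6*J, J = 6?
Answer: 256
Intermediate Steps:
K = 32 (K = -4 + 6*6 = -4 + 36 = 32)
(15 - 7)*K = (15 - 7)*32 = 8*32 = 256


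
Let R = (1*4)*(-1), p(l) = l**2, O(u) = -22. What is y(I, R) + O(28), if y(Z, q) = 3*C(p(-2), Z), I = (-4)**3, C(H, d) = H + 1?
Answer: -7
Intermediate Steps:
C(H, d) = 1 + H
I = -64
R = -4 (R = 4*(-1) = -4)
y(Z, q) = 15 (y(Z, q) = 3*(1 + (-2)**2) = 3*(1 + 4) = 3*5 = 15)
y(I, R) + O(28) = 15 - 22 = -7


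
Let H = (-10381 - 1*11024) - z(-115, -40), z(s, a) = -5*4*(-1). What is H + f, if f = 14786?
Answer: -6639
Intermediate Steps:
z(s, a) = 20 (z(s, a) = -20*(-1) = 20)
H = -21425 (H = (-10381 - 1*11024) - 1*20 = (-10381 - 11024) - 20 = -21405 - 20 = -21425)
H + f = -21425 + 14786 = -6639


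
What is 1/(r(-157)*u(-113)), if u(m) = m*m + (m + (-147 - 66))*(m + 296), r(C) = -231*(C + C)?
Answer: -1/3401046726 ≈ -2.9403e-10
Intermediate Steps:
r(C) = -462*C
u(m) = m**2 + (-213 + m)*(296 + m) (u(m) = m**2 + (m - 213)*(296 + m) = m**2 + (-213 + m)*(296 + m))
1/(r(-157)*u(-113)) = 1/(((-462*(-157)))*(-63048 + 2*(-113)**2 + 83*(-113))) = 1/(72534*(-63048 + 2*12769 - 9379)) = 1/(72534*(-63048 + 25538 - 9379)) = (1/72534)/(-46889) = (1/72534)*(-1/46889) = -1/3401046726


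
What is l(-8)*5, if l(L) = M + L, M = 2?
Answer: -30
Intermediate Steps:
l(L) = 2 + L
l(-8)*5 = (2 - 8)*5 = -6*5 = -30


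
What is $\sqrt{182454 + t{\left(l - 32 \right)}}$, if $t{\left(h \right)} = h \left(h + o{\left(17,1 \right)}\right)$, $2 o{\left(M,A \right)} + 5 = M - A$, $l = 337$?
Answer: $\frac{\sqrt{1108626}}{2} \approx 526.46$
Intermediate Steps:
$o{\left(M,A \right)} = - \frac{5}{2} + \frac{M}{2} - \frac{A}{2}$ ($o{\left(M,A \right)} = - \frac{5}{2} + \frac{M - A}{2} = - \frac{5}{2} - \left(\frac{A}{2} - \frac{M}{2}\right) = - \frac{5}{2} + \frac{M}{2} - \frac{A}{2}$)
$t{\left(h \right)} = h \left(\frac{11}{2} + h\right)$ ($t{\left(h \right)} = h \left(h - - \frac{11}{2}\right) = h \left(h + \frac{11}{2}\right) = h \left(\frac{11}{2} + h\right)$)
$\sqrt{182454 + t{\left(l - 32 \right)}} = \sqrt{182454 + \frac{\left(337 - 32\right) \left(11 + 2 \left(337 - 32\right)\right)}{2}} = \sqrt{182454 + \frac{1}{2} \cdot 305 \left(11 + 2 \cdot 305\right)} = \sqrt{182454 + \frac{1}{2} \cdot 305 \left(11 + 610\right)} = \sqrt{182454 + \frac{1}{2} \cdot 305 \cdot 621} = \sqrt{182454 + \frac{189405}{2}} = \sqrt{\frac{554313}{2}} = \frac{\sqrt{1108626}}{2}$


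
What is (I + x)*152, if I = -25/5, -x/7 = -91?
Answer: 96064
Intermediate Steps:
x = 637 (x = -7*(-91) = 637)
I = -5 (I = -25*⅕ = -5)
(I + x)*152 = (-5 + 637)*152 = 632*152 = 96064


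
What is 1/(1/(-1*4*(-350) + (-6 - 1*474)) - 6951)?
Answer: -920/6394919 ≈ -0.00014386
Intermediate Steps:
1/(1/(-1*4*(-350) + (-6 - 1*474)) - 6951) = 1/(1/(-4*(-350) + (-6 - 474)) - 6951) = 1/(1/(1400 - 480) - 6951) = 1/(1/920 - 6951) = 1/(-6394919/920) = -920/6394919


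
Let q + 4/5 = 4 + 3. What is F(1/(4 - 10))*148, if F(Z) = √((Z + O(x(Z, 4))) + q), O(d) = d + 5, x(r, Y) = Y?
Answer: 74*√13530/15 ≈ 573.84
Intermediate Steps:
O(d) = 5 + d
q = 31/5 (q = -⅘ + (4 + 3) = -⅘ + 7 = 31/5 ≈ 6.2000)
F(Z) = √(76/5 + Z) (F(Z) = √((Z + (5 + 4)) + 31/5) = √((Z + 9) + 31/5) = √((9 + Z) + 31/5) = √(76/5 + Z))
F(1/(4 - 10))*148 = (√(380 + 25/(4 - 10))/5)*148 = (√(380 + 25/(-6))/5)*148 = (√(380 + 25*(-⅙))/5)*148 = (√(380 - 25/6)/5)*148 = (√(2255/6)/5)*148 = ((√13530/6)/5)*148 = (√13530/30)*148 = 74*√13530/15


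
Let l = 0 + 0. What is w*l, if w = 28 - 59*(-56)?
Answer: 0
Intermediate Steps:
l = 0
w = 3332 (w = 28 + 3304 = 3332)
w*l = 3332*0 = 0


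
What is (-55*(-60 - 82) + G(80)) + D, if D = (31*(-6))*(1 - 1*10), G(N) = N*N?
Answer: 15884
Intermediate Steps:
G(N) = N²
D = 1674 (D = -186*(1 - 10) = -186*(-9) = 1674)
(-55*(-60 - 82) + G(80)) + D = (-55*(-60 - 82) + 80²) + 1674 = (-55*(-142) + 6400) + 1674 = (7810 + 6400) + 1674 = 14210 + 1674 = 15884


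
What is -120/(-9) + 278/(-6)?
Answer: -33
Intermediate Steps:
-120/(-9) + 278/(-6) = -120*(-1/9) + 278*(-1/6) = 40/3 - 139/3 = -33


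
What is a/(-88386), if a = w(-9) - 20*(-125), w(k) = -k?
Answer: -2509/88386 ≈ -0.028387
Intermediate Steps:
a = 2509 (a = -1*(-9) - 20*(-125) = 9 + 2500 = 2509)
a/(-88386) = 2509/(-88386) = 2509*(-1/88386) = -2509/88386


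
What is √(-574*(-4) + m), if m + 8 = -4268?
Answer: 6*I*√55 ≈ 44.497*I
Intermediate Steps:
m = -4276 (m = -8 - 4268 = -4276)
√(-574*(-4) + m) = √(-574*(-4) - 4276) = √(2296 - 4276) = √(-1980) = 6*I*√55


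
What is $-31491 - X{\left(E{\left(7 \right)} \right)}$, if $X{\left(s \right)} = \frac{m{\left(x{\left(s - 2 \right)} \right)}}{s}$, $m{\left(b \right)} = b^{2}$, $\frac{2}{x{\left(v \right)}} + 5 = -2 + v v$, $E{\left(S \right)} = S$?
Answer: $- \frac{17855398}{567} \approx -31491.0$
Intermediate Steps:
$x{\left(v \right)} = \frac{2}{-7 + v^{2}}$ ($x{\left(v \right)} = \frac{2}{-5 + \left(-2 + v v\right)} = \frac{2}{-5 + \left(-2 + v^{2}\right)} = \frac{2}{-7 + v^{2}}$)
$X{\left(s \right)} = \frac{4}{s \left(-7 + \left(-2 + s\right)^{2}\right)^{2}}$ ($X{\left(s \right)} = \frac{\left(\frac{2}{-7 + \left(s - 2\right)^{2}}\right)^{2}}{s} = \frac{\left(\frac{2}{-7 + \left(-2 + s\right)^{2}}\right)^{2}}{s} = \frac{4 \frac{1}{\left(-7 + \left(-2 + s\right)^{2}\right)^{2}}}{s} = \frac{4}{s \left(-7 + \left(-2 + s\right)^{2}\right)^{2}}$)
$-31491 - X{\left(E{\left(7 \right)} \right)} = -31491 - \frac{4}{7 \left(-7 + \left(-2 + 7\right)^{2}\right)^{2}} = -31491 - 4 \cdot \frac{1}{7} \frac{1}{\left(-7 + 5^{2}\right)^{2}} = -31491 - 4 \cdot \frac{1}{7} \frac{1}{\left(-7 + 25\right)^{2}} = -31491 - 4 \cdot \frac{1}{7} \cdot \frac{1}{324} = -31491 - \frac{1}{567} = - \frac{17855398}{567}$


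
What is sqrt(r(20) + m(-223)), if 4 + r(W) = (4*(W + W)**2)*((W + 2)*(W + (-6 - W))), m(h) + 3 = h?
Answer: I*sqrt(845030) ≈ 919.25*I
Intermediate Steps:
m(h) = -3 + h
r(W) = -4 + 16*W**2*(-12 - 6*W) (r(W) = -4 + (4*(W + W)**2)*((W + 2)*(W + (-6 - W))) = -4 + (4*(2*W)**2)*((2 + W)*(-6)) = -4 + (4*(4*W**2))*(-12 - 6*W) = -4 + (16*W**2)*(-12 - 6*W) = -4 + 16*W**2*(-12 - 6*W))
sqrt(r(20) + m(-223)) = sqrt((-4 - 192*20**2 - 96*20**3) + (-3 - 223)) = sqrt((-4 - 192*400 - 96*8000) - 226) = sqrt((-4 - 76800 - 768000) - 226) = sqrt(-844804 - 226) = sqrt(-845030) = I*sqrt(845030)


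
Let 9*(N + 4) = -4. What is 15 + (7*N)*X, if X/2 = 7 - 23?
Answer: 9095/9 ≈ 1010.6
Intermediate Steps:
N = -40/9 (N = -4 + (1/9)*(-4) = -4 - 4/9 = -40/9 ≈ -4.4444)
X = -32 (X = 2*(7 - 23) = 2*(-16) = -32)
15 + (7*N)*X = 15 + (7*(-40/9))*(-32) = 15 - 280/9*(-32) = 15 + 8960/9 = 9095/9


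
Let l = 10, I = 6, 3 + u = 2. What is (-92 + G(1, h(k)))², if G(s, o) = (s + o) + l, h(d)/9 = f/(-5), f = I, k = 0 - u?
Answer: 210681/25 ≈ 8427.2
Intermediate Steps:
u = -1 (u = -3 + 2 = -1)
k = 1 (k = 0 - 1*(-1) = 0 + 1 = 1)
f = 6
h(d) = -54/5 (h(d) = 9*(6/(-5)) = 9*(6*(-⅕)) = 9*(-6/5) = -54/5)
G(s, o) = 10 + o + s (G(s, o) = (s + o) + 10 = (o + s) + 10 = 10 + o + s)
(-92 + G(1, h(k)))² = (-92 + (10 - 54/5 + 1))² = (-92 + ⅕)² = (-459/5)² = 210681/25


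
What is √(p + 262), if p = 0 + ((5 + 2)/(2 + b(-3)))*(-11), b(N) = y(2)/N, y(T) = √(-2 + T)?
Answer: √894/2 ≈ 14.950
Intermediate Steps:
b(N) = 0 (b(N) = √(-2 + 2)/N = √0/N = 0/N = 0)
p = -77/2 (p = 0 + ((5 + 2)/(2 + 0))*(-11) = 0 + (7/2)*(-11) = 0 - 77/2 = -77/2 ≈ -38.500)
√(p + 262) = √(-77/2 + 262) = √(447/2) = √894/2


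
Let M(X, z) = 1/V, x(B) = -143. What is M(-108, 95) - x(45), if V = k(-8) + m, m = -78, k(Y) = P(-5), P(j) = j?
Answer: 11868/83 ≈ 142.99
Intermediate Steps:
k(Y) = -5
V = -83 (V = -5 - 78 = -83)
M(X, z) = -1/83 (M(X, z) = 1/(-83) = -1/83)
M(-108, 95) - x(45) = -1/83 - 1*(-143) = -1/83 + 143 = 11868/83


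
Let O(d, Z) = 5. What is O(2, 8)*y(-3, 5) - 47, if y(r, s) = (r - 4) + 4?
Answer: -62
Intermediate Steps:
y(r, s) = r (y(r, s) = (-4 + r) + 4 = r)
O(2, 8)*y(-3, 5) - 47 = 5*(-3) - 47 = -15 - 47 = -62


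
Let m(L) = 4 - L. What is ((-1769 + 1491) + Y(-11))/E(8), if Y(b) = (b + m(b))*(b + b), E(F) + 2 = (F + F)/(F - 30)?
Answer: 671/5 ≈ 134.20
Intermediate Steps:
E(F) = -2 + 2*F/(-30 + F) (E(F) = -2 + (F + F)/(F - 30) = -2 + (2*F)/(-30 + F) = -2 + 2*F/(-30 + F))
Y(b) = 8*b (Y(b) = (b + (4 - b))*(b + b) = 4*(2*b) = 8*b)
((-1769 + 1491) + Y(-11))/E(8) = ((-1769 + 1491) + 8*(-11))/((60/(-30 + 8))) = (-278 - 88)/((60/(-22))) = -366/(60*(-1/22)) = -366/(-30/11) = -366*(-11/30) = 671/5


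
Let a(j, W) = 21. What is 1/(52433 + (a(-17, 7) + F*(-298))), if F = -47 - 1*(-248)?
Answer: -1/7444 ≈ -0.00013434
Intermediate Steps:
F = 201 (F = -47 + 248 = 201)
1/(52433 + (a(-17, 7) + F*(-298))) = 1/(52433 + (21 + 201*(-298))) = 1/(52433 + (21 - 59898)) = 1/(52433 - 59877) = 1/(-7444) = -1/7444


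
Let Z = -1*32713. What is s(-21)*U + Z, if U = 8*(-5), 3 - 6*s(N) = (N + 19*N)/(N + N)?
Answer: -97999/3 ≈ -32666.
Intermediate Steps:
s(N) = -7/6 (s(N) = ½ - (N + 19*N)/(6*(N + N)) = ½ - 20*N/(6*(2*N)) = ½ - 20*N*1/(2*N)/6 = ½ - ⅙*10 = ½ - 5/3 = -7/6)
U = -40
Z = -32713
s(-21)*U + Z = -7/6*(-40) - 32713 = 140/3 - 32713 = -97999/3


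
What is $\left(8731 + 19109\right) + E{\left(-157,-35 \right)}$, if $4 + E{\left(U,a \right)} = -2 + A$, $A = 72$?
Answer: $27906$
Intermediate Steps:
$E{\left(U,a \right)} = 66$ ($E{\left(U,a \right)} = -4 + \left(-2 + 72\right) = -4 + 70 = 66$)
$\left(8731 + 19109\right) + E{\left(-157,-35 \right)} = \left(8731 + 19109\right) + 66 = 27840 + 66 = 27906$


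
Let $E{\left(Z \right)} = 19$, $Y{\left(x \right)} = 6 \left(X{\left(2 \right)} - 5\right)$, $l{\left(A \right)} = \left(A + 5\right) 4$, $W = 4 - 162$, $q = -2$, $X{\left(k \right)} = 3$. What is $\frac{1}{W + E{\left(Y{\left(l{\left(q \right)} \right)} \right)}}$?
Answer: $- \frac{1}{139} \approx -0.0071942$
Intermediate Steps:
$W = -158$ ($W = 4 - 162 = -158$)
$l{\left(A \right)} = 20 + 4 A$ ($l{\left(A \right)} = \left(5 + A\right) 4 = 20 + 4 A$)
$Y{\left(x \right)} = -12$ ($Y{\left(x \right)} = 6 \left(3 - 5\right) = 6 \left(-2\right) = -12$)
$\frac{1}{W + E{\left(Y{\left(l{\left(q \right)} \right)} \right)}} = \frac{1}{-158 + 19} = \frac{1}{-139} = - \frac{1}{139}$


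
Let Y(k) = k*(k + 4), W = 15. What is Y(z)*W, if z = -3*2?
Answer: 180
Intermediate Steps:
z = -6
Y(k) = k*(4 + k)
Y(z)*W = -6*(4 - 6)*15 = -6*(-2)*15 = 12*15 = 180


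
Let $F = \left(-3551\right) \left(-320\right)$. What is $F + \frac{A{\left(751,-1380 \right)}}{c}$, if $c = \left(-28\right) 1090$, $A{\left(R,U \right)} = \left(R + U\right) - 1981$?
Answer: $\frac{3468048901}{3052} \approx 1.1363 \cdot 10^{6}$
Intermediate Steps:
$A{\left(R,U \right)} = -1981 + R + U$
$c = -30520$
$F = 1136320$
$F + \frac{A{\left(751,-1380 \right)}}{c} = 1136320 + \frac{-1981 + 751 - 1380}{-30520} = 1136320 - - \frac{261}{3052} = 1136320 + \frac{261}{3052} = \frac{3468048901}{3052}$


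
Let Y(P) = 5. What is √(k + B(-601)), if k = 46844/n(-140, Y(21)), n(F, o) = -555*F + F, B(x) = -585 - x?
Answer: √127400610/2770 ≈ 4.0748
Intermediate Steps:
n(F, o) = -554*F
k = 1673/2770 (k = 46844/((-554*(-140))) = 46844/77560 = 46844*(1/77560) = 1673/2770 ≈ 0.60397)
√(k + B(-601)) = √(1673/2770 + (-585 - 1*(-601))) = √(1673/2770 + (-585 + 601)) = √(1673/2770 + 16) = √(45993/2770) = √127400610/2770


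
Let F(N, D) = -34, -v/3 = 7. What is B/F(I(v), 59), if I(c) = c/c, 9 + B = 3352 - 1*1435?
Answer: -954/17 ≈ -56.118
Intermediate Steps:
v = -21 (v = -3*7 = -21)
B = 1908 (B = -9 + (3352 - 1*1435) = -9 + (3352 - 1435) = -9 + 1917 = 1908)
I(c) = 1
B/F(I(v), 59) = 1908/(-34) = 1908*(-1/34) = -954/17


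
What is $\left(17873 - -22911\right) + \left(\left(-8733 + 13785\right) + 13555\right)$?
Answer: $59391$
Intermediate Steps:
$\left(17873 - -22911\right) + \left(\left(-8733 + 13785\right) + 13555\right) = \left(17873 + 22911\right) + \left(5052 + 13555\right) = 40784 + 18607 = 59391$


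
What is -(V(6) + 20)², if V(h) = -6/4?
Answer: -1369/4 ≈ -342.25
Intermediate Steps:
V(h) = -3/2 (V(h) = -6*¼ = -3/2)
-(V(6) + 20)² = -(-3/2 + 20)² = -(37/2)² = -1*1369/4 = -1369/4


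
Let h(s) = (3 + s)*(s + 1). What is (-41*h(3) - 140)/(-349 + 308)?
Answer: 1124/41 ≈ 27.415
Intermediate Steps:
h(s) = (1 + s)*(3 + s) (h(s) = (3 + s)*(1 + s) = (1 + s)*(3 + s))
(-41*h(3) - 140)/(-349 + 308) = (-41*(3 + 3² + 4*3) - 140)/(-349 + 308) = (-41*(3 + 9 + 12) - 140)/(-41) = -(-41*24 - 140)/41 = -(-984 - 140)/41 = -1/41*(-1124) = 1124/41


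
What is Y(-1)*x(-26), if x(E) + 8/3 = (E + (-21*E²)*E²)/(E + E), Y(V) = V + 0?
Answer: -1107275/6 ≈ -1.8455e+5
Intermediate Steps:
Y(V) = V
x(E) = -8/3 + (E - 21*E⁴)/(2*E) (x(E) = -8/3 + (E + (-21*E²)*E²)/(E + E) = -8/3 + (E - 21*E⁴)/((2*E)) = -8/3 + (E - 21*E⁴)*(1/(2*E)) = -8/3 + (E - 21*E⁴)/(2*E))
Y(-1)*x(-26) = -(-13/6 - 21/2*(-26)³) = -(-13/6 - 21/2*(-17576)) = -(-13/6 + 184548) = -1*1107275/6 = -1107275/6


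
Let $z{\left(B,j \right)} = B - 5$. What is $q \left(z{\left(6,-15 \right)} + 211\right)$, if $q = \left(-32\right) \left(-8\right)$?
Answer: $54272$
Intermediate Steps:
$z{\left(B,j \right)} = -5 + B$ ($z{\left(B,j \right)} = B - 5 = -5 + B$)
$q = 256$
$q \left(z{\left(6,-15 \right)} + 211\right) = 256 \left(\left(-5 + 6\right) + 211\right) = 256 \left(1 + 211\right) = 256 \cdot 212 = 54272$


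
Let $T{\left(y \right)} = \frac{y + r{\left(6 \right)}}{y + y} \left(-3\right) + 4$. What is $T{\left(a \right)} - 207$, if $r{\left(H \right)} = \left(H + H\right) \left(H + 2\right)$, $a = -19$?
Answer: $- \frac{7483}{38} \approx -196.92$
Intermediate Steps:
$r{\left(H \right)} = 2 H \left(2 + H\right)$
$T{\left(y \right)} = 4 - \frac{3 \left(96 + y\right)}{2 y}$ ($T{\left(y \right)} = \frac{y + 2 \cdot 6 \left(2 + 6\right)}{y + y} \left(-3\right) + 4 = \frac{y + 2 \cdot 6 \cdot 8}{2 y} \left(-3\right) + 4 = \left(y + 96\right) \frac{1}{2 y} \left(-3\right) + 4 = \left(96 + y\right) \frac{1}{2 y} \left(-3\right) + 4 = \frac{96 + y}{2 y} \left(-3\right) + 4 = - \frac{3 \left(96 + y\right)}{2 y} + 4 = 4 - \frac{3 \left(96 + y\right)}{2 y}$)
$T{\left(a \right)} - 207 = \left(\frac{5}{2} - \frac{144}{-19}\right) - 207 = \left(\frac{5}{2} - - \frac{144}{19}\right) - 207 = \left(\frac{5}{2} + \frac{144}{19}\right) - 207 = \frac{383}{38} - 207 = - \frac{7483}{38}$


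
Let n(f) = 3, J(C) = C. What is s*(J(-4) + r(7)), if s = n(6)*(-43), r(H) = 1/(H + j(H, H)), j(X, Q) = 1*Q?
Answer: 7095/14 ≈ 506.79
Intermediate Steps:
j(X, Q) = Q
r(H) = 1/(2*H) (r(H) = 1/(H + H) = 1/(2*H))
s = -129 (s = 3*(-43) = -129)
s*(J(-4) + r(7)) = -129*(-4 + (½)/7) = -129*(-4 + (½)*(⅐)) = -129*(-4 + 1/14) = -129*(-55/14) = 7095/14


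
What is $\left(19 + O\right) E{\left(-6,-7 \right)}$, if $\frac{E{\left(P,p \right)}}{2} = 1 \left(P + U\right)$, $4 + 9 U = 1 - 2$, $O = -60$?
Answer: $\frac{4838}{9} \approx 537.56$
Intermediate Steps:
$U = - \frac{5}{9}$ ($U = - \frac{4}{9} + \frac{1 - 2}{9} = - \frac{4}{9} + \frac{1}{9} \left(-1\right) = - \frac{4}{9} - \frac{1}{9} = - \frac{5}{9} \approx -0.55556$)
$E{\left(P,p \right)} = - \frac{10}{9} + 2 P$ ($E{\left(P,p \right)} = 2 \cdot 1 \left(P - \frac{5}{9}\right) = 2 \cdot 1 \left(- \frac{5}{9} + P\right) = 2 \left(- \frac{5}{9} + P\right) = - \frac{10}{9} + 2 P$)
$\left(19 + O\right) E{\left(-6,-7 \right)} = \left(19 - 60\right) \left(- \frac{10}{9} + 2 \left(-6\right)\right) = - 41 \left(- \frac{10}{9} - 12\right) = \left(-41\right) \left(- \frac{118}{9}\right) = \frac{4838}{9}$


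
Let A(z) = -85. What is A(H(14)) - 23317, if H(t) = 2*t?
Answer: -23402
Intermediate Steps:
A(H(14)) - 23317 = -85 - 23317 = -23402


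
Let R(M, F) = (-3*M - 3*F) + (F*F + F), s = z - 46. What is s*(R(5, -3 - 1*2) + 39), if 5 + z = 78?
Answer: 1593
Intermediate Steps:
z = 73 (z = -5 + 78 = 73)
s = 27 (s = 73 - 46 = 27)
R(M, F) = F² - 3*M - 2*F (R(M, F) = (-3*F - 3*M) + (F² + F) = (-3*F - 3*M) + (F + F²) = F² - 3*M - 2*F)
s*(R(5, -3 - 1*2) + 39) = 27*(((-3 - 1*2)² - 3*5 - 2*(-3 - 1*2)) + 39) = 27*(((-3 - 2)² - 15 - 2*(-3 - 2)) + 39) = 27*(((-5)² - 15 - 2*(-5)) + 39) = 27*((25 - 15 + 10) + 39) = 27*(20 + 39) = 27*59 = 1593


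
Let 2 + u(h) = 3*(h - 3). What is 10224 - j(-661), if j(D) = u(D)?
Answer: 12218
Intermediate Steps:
u(h) = -11 + 3*h (u(h) = -2 + 3*(h - 3) = -2 + 3*(-3 + h) = -2 + (-9 + 3*h) = -11 + 3*h)
j(D) = -11 + 3*D
10224 - j(-661) = 10224 - (-11 + 3*(-661)) = 10224 - (-11 - 1983) = 10224 - 1*(-1994) = 10224 + 1994 = 12218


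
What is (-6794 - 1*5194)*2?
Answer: -23976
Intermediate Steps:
(-6794 - 1*5194)*2 = (-6794 - 5194)*2 = -11988*2 = -23976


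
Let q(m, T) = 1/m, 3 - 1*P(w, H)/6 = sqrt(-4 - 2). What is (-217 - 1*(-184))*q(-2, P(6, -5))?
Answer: 33/2 ≈ 16.500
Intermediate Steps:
P(w, H) = 18 - 6*I*sqrt(6) (P(w, H) = 18 - 6*sqrt(-4 - 2) = 18 - 6*I*sqrt(6))
(-217 - 1*(-184))*q(-2, P(6, -5)) = (-217 - 1*(-184))/(-2) = (-217 + 184)*(-1/2) = -33*(-1/2) = 33/2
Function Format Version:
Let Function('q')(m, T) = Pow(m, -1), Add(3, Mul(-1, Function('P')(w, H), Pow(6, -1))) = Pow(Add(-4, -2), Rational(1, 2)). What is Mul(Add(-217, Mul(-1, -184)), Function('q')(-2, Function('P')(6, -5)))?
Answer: Rational(33, 2) ≈ 16.500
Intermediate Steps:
Function('P')(w, H) = Add(18, Mul(-6, I, Pow(6, Rational(1, 2)))) (Function('P')(w, H) = Add(18, Mul(-6, Pow(Add(-4, -2), Rational(1, 2)))) = Add(18, Mul(-6, Pow(-6, Rational(1, 2)))) = Add(18, Mul(-6, Mul(I, Pow(6, Rational(1, 2))))) = Add(18, Mul(-6, I, Pow(6, Rational(1, 2)))))
Mul(Add(-217, Mul(-1, -184)), Function('q')(-2, Function('P')(6, -5))) = Mul(Add(-217, Mul(-1, -184)), Pow(-2, -1)) = Mul(Add(-217, 184), Rational(-1, 2)) = Mul(-33, Rational(-1, 2)) = Rational(33, 2)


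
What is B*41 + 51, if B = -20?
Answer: -769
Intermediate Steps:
B*41 + 51 = -20*41 + 51 = -820 + 51 = -769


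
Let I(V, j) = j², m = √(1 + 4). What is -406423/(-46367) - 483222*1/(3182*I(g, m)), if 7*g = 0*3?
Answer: -7969682272/368849485 ≈ -21.607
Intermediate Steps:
g = 0 (g = (0*3)/7 = (⅐)*0 = 0)
m = √5 ≈ 2.2361
-406423/(-46367) - 483222*1/(3182*I(g, m)) = -406423/(-46367) - 483222/((43*74)*(√5)²) = -406423*(-1/46367) - 483222/(3182*5) = 406423/46367 - 483222/15910 = 406423/46367 - 483222*1/15910 = 406423/46367 - 241611/7955 = -7969682272/368849485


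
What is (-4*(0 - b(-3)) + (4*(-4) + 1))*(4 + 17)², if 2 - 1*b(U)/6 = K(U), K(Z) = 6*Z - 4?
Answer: 247401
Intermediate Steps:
K(Z) = -4 + 6*Z
b(U) = 36 - 36*U (b(U) = 12 - 6*(-4 + 6*U) = 12 + (24 - 36*U) = 36 - 36*U)
(-4*(0 - b(-3)) + (4*(-4) + 1))*(4 + 17)² = (-4*(0 - (36 - 36*(-3))) + (4*(-4) + 1))*(4 + 17)² = (-4*(0 - (36 + 108)) + (-16 + 1))*21² = (-4*(0 - 1*144) - 15)*441 = (-4*(0 - 144) - 15)*441 = (-4*(-144) - 15)*441 = (576 - 15)*441 = 561*441 = 247401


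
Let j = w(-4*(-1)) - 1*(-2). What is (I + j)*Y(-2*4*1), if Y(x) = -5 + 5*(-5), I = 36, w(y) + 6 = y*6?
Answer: -1680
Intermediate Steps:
w(y) = -6 + 6*y (w(y) = -6 + y*6 = -6 + 6*y)
Y(x) = -30 (Y(x) = -5 - 25 = -30)
j = 20 (j = (-6 + 6*(-4*(-1))) - 1*(-2) = (-6 + 6*4) + 2 = (-6 + 24) + 2 = 18 + 2 = 20)
(I + j)*Y(-2*4*1) = (36 + 20)*(-30) = 56*(-30) = -1680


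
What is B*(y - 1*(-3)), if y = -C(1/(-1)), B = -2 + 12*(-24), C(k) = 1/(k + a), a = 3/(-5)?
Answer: -4205/4 ≈ -1051.3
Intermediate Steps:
a = -⅗ (a = 3*(-⅕) = -⅗ ≈ -0.60000)
C(k) = 1/(-⅗ + k) (C(k) = 1/(k - ⅗) = 1/(-⅗ + k))
B = -290 (B = -2 - 288 = -290)
y = 5/8 (y = -5/(-3 + 5*(1/(-1))) = -5/(-3 + 5*(1*(-1))) = -5/(-3 + 5*(-1)) = -5/(-3 - 5) = -5/(-8) = -5*(-1)/8 = -1*(-5/8) = 5/8 ≈ 0.62500)
B*(y - 1*(-3)) = -290*(5/8 - 1*(-3)) = -290*(5/8 + 3) = -290*29/8 = -4205/4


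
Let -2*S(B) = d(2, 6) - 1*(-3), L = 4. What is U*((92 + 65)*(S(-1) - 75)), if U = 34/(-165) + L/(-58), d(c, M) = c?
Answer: 3202486/957 ≈ 3346.4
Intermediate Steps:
S(B) = -5/2 (S(B) = -(2 - 1*(-3))/2 = -(2 + 3)/2 = -½*5 = -5/2)
U = -1316/4785 (U = 34/(-165) + 4/(-58) = 34*(-1/165) + 4*(-1/58) = -34/165 - 2/29 = -1316/4785 ≈ -0.27503)
U*((92 + 65)*(S(-1) - 75)) = -1316*(92 + 65)*(-5/2 - 75)/4785 = -206612*(-155)/(4785*2) = -1316/4785*(-24335/2) = 3202486/957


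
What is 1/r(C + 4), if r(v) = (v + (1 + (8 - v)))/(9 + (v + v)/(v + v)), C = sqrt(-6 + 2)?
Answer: 10/9 ≈ 1.1111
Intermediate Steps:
C = 2*I (C = sqrt(-4) = 2*I ≈ 2.0*I)
r(v) = 9/10 (r(v) = (v + (9 - v))/(9 + (2*v)/((2*v))) = 9/(9 + (2*v)*(1/(2*v))) = 9/(9 + 1) = 9/10)
1/r(C + 4) = 1/(9/10) = 10/9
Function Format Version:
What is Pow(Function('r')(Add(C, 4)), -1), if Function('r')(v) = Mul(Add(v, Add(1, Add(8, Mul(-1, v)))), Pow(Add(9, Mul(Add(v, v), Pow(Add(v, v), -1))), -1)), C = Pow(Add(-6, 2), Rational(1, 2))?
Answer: Rational(10, 9) ≈ 1.1111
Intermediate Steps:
C = Mul(2, I) (C = Pow(-4, Rational(1, 2)) = Mul(2, I) ≈ Mul(2.0000, I))
Function('r')(v) = Rational(9, 10) (Function('r')(v) = Mul(Add(v, Add(9, Mul(-1, v))), Pow(Add(9, Mul(Mul(2, v), Pow(Mul(2, v), -1))), -1)) = Mul(9, Pow(Add(9, Mul(Mul(2, v), Mul(Rational(1, 2), Pow(v, -1)))), -1)) = Mul(9, Pow(Add(9, 1), -1)) = Mul(9, Pow(10, -1)) = Mul(9, Rational(1, 10)) = Rational(9, 10))
Pow(Function('r')(Add(C, 4)), -1) = Pow(Rational(9, 10), -1) = Rational(10, 9)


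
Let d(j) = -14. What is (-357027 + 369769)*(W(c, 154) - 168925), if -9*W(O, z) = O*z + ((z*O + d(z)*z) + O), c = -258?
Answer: -18328691674/9 ≈ -2.0365e+9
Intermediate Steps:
W(O, z) = -O/9 + 14*z/9 - 2*O*z/9 (W(O, z) = -(O*z + ((z*O - 14*z) + O))/9 = -(O*z + ((O*z - 14*z) + O))/9 = -(O*z + ((-14*z + O*z) + O))/9 = -(O*z + (O - 14*z + O*z))/9 = -(O - 14*z + 2*O*z)/9 = -O/9 + 14*z/9 - 2*O*z/9)
(-357027 + 369769)*(W(c, 154) - 168925) = (-357027 + 369769)*((-⅑*(-258) + (14/9)*154 - 2/9*(-258)*154) - 168925) = 12742*((86/3 + 2156/9 + 26488/3) - 168925) = 12742*(81878/9 - 168925) = 12742*(-1438447/9) = -18328691674/9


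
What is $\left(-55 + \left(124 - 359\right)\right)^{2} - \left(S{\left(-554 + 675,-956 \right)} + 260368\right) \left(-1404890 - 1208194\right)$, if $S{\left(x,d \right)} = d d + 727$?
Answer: $3070454789704$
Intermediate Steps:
$S{\left(x,d \right)} = 727 + d^{2}$ ($S{\left(x,d \right)} = d^{2} + 727 = 727 + d^{2}$)
$\left(-55 + \left(124 - 359\right)\right)^{2} - \left(S{\left(-554 + 675,-956 \right)} + 260368\right) \left(-1404890 - 1208194\right) = \left(-55 + \left(124 - 359\right)\right)^{2} - \left(\left(727 + \left(-956\right)^{2}\right) + 260368\right) \left(-1404890 - 1208194\right) = \left(-55 + \left(124 - 359\right)\right)^{2} - \left(\left(727 + 913936\right) + 260368\right) \left(-2613084\right) = \left(-55 - 235\right)^{2} - \left(914663 + 260368\right) \left(-2613084\right) = \left(-290\right)^{2} - 1175031 \left(-2613084\right) = 84100 - -3070454705604 = 84100 + 3070454705604 = 3070454789704$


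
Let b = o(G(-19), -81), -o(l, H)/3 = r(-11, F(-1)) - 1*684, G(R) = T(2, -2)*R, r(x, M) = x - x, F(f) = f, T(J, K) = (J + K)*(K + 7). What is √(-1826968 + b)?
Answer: 2*I*√456229 ≈ 1350.9*I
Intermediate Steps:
T(J, K) = (7 + K)*(J + K) (T(J, K) = (J + K)*(7 + K) = (7 + K)*(J + K))
r(x, M) = 0
G(R) = 0 (G(R) = ((-2)² + 7*2 + 7*(-2) + 2*(-2))*R = (4 + 14 - 14 - 4)*R = 0*R = 0)
o(l, H) = 2052 (o(l, H) = -3*(0 - 1*684) = -3*(0 - 684) = -3*(-684) = 2052)
b = 2052
√(-1826968 + b) = √(-1826968 + 2052) = √(-1824916) = 2*I*√456229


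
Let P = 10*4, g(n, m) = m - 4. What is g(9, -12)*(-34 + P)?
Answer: -96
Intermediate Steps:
g(n, m) = -4 + m
P = 40
g(9, -12)*(-34 + P) = (-4 - 12)*(-34 + 40) = -16*6 = -96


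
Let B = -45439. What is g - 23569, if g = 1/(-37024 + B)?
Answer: -1943570448/82463 ≈ -23569.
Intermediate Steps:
g = -1/82463 (g = 1/(-37024 - 45439) = 1/(-82463) = -1/82463 ≈ -1.2127e-5)
g - 23569 = -1/82463 - 23569 = -1943570448/82463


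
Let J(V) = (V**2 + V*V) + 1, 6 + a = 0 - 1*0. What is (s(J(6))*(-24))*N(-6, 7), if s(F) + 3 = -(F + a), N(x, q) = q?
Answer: 11760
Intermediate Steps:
a = -6 (a = -6 + (0 - 1*0) = -6 + (0 + 0) = -6 + 0 = -6)
J(V) = 1 + 2*V**2 (J(V) = (V**2 + V**2) + 1 = 2*V**2 + 1 = 1 + 2*V**2)
s(F) = 3 - F (s(F) = -3 - (F - 6) = -3 - (-6 + F) = -3 + (6 - F) = 3 - F)
(s(J(6))*(-24))*N(-6, 7) = ((3 - (1 + 2*6**2))*(-24))*7 = ((3 - (1 + 2*36))*(-24))*7 = ((3 - (1 + 72))*(-24))*7 = ((3 - 1*73)*(-24))*7 = ((3 - 73)*(-24))*7 = -70*(-24)*7 = 1680*7 = 11760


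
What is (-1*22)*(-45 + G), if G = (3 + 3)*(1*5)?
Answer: 330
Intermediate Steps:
G = 30 (G = 6*5 = 30)
(-1*22)*(-45 + G) = (-1*22)*(-45 + 30) = -22*(-15) = 330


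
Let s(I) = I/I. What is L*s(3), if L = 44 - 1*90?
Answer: -46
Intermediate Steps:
s(I) = 1
L = -46 (L = 44 - 90 = -46)
L*s(3) = -46*1 = -46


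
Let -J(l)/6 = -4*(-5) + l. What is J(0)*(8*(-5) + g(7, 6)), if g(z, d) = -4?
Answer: 5280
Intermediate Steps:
J(l) = -120 - 6*l (J(l) = -6*(-4*(-5) + l) = -6*(20 + l) = -120 - 6*l)
J(0)*(8*(-5) + g(7, 6)) = (-120 - 6*0)*(8*(-5) - 4) = (-120 + 0)*(-40 - 4) = -120*(-44) = 5280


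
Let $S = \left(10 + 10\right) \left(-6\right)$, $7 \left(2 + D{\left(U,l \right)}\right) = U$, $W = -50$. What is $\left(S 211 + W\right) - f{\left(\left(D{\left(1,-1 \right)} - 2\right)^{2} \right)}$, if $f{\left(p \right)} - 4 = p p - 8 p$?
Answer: $- \frac{61168647}{2401} \approx -25476.0$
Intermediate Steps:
$D{\left(U,l \right)} = -2 + \frac{U}{7}$
$S = -120$ ($S = 20 \left(-6\right) = -120$)
$f{\left(p \right)} = 4 + p^{2} - 8 p$ ($f{\left(p \right)} = 4 - \left(8 p - p p\right) = 4 + \left(p^{2} - 8 p\right) = 4 + p^{2} - 8 p$)
$\left(S 211 + W\right) - f{\left(\left(D{\left(1,-1 \right)} - 2\right)^{2} \right)} = \left(\left(-120\right) 211 - 50\right) - \left(4 + \left(\left(\left(-2 + \frac{1}{7} \cdot 1\right) - 2\right)^{2}\right)^{2} - 8 \left(\left(-2 + \frac{1}{7} \cdot 1\right) - 2\right)^{2}\right) = \left(-25320 - 50\right) - \left(4 + \left(\left(\left(-2 + \frac{1}{7}\right) - 2\right)^{2}\right)^{2} - 8 \left(\left(-2 + \frac{1}{7}\right) - 2\right)^{2}\right) = -25370 - \left(4 + \left(\left(- \frac{13}{7} - 2\right)^{2}\right)^{2} - 8 \left(- \frac{13}{7} - 2\right)^{2}\right) = -25370 - \left(4 + \left(\left(- \frac{27}{7}\right)^{2}\right)^{2} - 8 \left(- \frac{27}{7}\right)^{2}\right) = -25370 - \left(4 + \left(\frac{729}{49}\right)^{2} - \frac{5832}{49}\right) = -25370 - \left(4 + \frac{531441}{2401} - \frac{5832}{49}\right) = -25370 - \frac{255277}{2401} = - \frac{61168647}{2401}$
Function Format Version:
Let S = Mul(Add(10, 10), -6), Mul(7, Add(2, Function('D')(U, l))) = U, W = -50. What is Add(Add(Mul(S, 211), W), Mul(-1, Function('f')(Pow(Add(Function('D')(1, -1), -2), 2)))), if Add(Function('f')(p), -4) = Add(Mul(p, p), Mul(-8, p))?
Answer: Rational(-61168647, 2401) ≈ -25476.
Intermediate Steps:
Function('D')(U, l) = Add(-2, Mul(Rational(1, 7), U))
S = -120 (S = Mul(20, -6) = -120)
Function('f')(p) = Add(4, Pow(p, 2), Mul(-8, p)) (Function('f')(p) = Add(4, Add(Mul(p, p), Mul(-8, p))) = Add(4, Add(Pow(p, 2), Mul(-8, p))) = Add(4, Pow(p, 2), Mul(-8, p)))
Add(Add(Mul(S, 211), W), Mul(-1, Function('f')(Pow(Add(Function('D')(1, -1), -2), 2)))) = Add(Add(Mul(-120, 211), -50), Mul(-1, Add(4, Pow(Pow(Add(Add(-2, Mul(Rational(1, 7), 1)), -2), 2), 2), Mul(-8, Pow(Add(Add(-2, Mul(Rational(1, 7), 1)), -2), 2))))) = Add(Add(-25320, -50), Mul(-1, Add(4, Pow(Pow(Add(Add(-2, Rational(1, 7)), -2), 2), 2), Mul(-8, Pow(Add(Add(-2, Rational(1, 7)), -2), 2))))) = Add(-25370, Mul(-1, Add(4, Pow(Pow(Add(Rational(-13, 7), -2), 2), 2), Mul(-8, Pow(Add(Rational(-13, 7), -2), 2))))) = Add(-25370, Mul(-1, Add(4, Pow(Pow(Rational(-27, 7), 2), 2), Mul(-8, Pow(Rational(-27, 7), 2))))) = Add(-25370, Mul(-1, Add(4, Pow(Rational(729, 49), 2), Mul(-8, Rational(729, 49))))) = Add(-25370, Mul(-1, Add(4, Rational(531441, 2401), Rational(-5832, 49)))) = Add(-25370, Mul(-1, Rational(255277, 2401))) = Add(-25370, Rational(-255277, 2401)) = Rational(-61168647, 2401)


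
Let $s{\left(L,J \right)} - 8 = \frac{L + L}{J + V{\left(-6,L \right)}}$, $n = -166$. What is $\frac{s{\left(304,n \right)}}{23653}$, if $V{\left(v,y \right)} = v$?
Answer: $\frac{192}{1017079} \approx 0.00018878$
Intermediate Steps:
$s{\left(L,J \right)} = 8 + \frac{2 L}{-6 + J}$ ($s{\left(L,J \right)} = 8 + \frac{L + L}{J - 6} = 8 + \frac{2 L}{-6 + J}$)
$\frac{s{\left(304,n \right)}}{23653} = \frac{2 \frac{1}{-6 - 166} \left(-24 + 304 + 4 \left(-166\right)\right)}{23653} = \frac{2 \left(-24 + 304 - 664\right)}{-172} \cdot \frac{1}{23653} = 2 \left(- \frac{1}{172}\right) \left(-384\right) \frac{1}{23653} = \frac{192}{43} \cdot \frac{1}{23653} = \frac{192}{1017079}$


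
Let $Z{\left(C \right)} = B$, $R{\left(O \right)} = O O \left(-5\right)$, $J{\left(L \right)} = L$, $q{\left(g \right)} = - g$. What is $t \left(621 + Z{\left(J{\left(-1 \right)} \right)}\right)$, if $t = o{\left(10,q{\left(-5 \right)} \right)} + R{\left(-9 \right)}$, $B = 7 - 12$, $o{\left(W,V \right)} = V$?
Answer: $-246400$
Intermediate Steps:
$B = -5$
$R{\left(O \right)} = - 5 O^{2}$ ($R{\left(O \right)} = O^{2} \left(-5\right) = - 5 O^{2}$)
$Z{\left(C \right)} = -5$
$t = -400$ ($t = \left(-1\right) \left(-5\right) - 5 \left(-9\right)^{2} = 5 - 405 = -400$)
$t \left(621 + Z{\left(J{\left(-1 \right)} \right)}\right) = - 400 \left(621 - 5\right) = \left(-400\right) 616 = -246400$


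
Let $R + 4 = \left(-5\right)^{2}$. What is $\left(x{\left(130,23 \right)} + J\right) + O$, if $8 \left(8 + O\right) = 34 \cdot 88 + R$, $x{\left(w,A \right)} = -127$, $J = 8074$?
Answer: $\frac{66525}{8} \approx 8315.6$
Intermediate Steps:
$R = 21$ ($R = -4 + \left(-5\right)^{2} = -4 + 25 = 21$)
$O = \frac{2949}{8}$ ($O = -8 + \frac{34 \cdot 88 + 21}{8} = -8 + \frac{2992 + 21}{8} = -8 + \frac{1}{8} \cdot 3013 = -8 + \frac{3013}{8} = \frac{2949}{8} \approx 368.63$)
$\left(x{\left(130,23 \right)} + J\right) + O = \left(-127 + 8074\right) + \frac{2949}{8} = 7947 + \frac{2949}{8} = \frac{66525}{8}$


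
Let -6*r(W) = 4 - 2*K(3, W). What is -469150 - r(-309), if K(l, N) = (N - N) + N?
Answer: -1407139/3 ≈ -4.6905e+5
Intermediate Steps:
K(l, N) = N (K(l, N) = 0 + N = N)
r(W) = -⅔ + W/3 (r(W) = -(4 - 2*W)/6 = -⅔ + W/3)
-469150 - r(-309) = -469150 - (-⅔ + (⅓)*(-309)) = -469150 - (-⅔ - 103) = -469150 - 1*(-311/3) = -469150 + 311/3 = -1407139/3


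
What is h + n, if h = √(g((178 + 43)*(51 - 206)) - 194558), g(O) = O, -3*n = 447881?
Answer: -447881/3 + I*√228813 ≈ -1.4929e+5 + 478.34*I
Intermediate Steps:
n = -447881/3 (n = -⅓*447881 = -447881/3 ≈ -1.4929e+5)
h = I*√228813 (h = √((178 + 43)*(51 - 206) - 194558) = √(221*(-155) - 194558) = √(-34255 - 194558) = √(-228813) = I*√228813 ≈ 478.34*I)
h + n = I*√228813 - 447881/3 = -447881/3 + I*√228813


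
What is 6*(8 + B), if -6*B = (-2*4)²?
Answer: -16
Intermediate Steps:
B = -32/3 (B = -(-2*4)²/6 = -⅙*(-8)² = -⅙*64 = -32/3 ≈ -10.667)
6*(8 + B) = 6*(8 - 32/3) = 6*(-8/3) = -16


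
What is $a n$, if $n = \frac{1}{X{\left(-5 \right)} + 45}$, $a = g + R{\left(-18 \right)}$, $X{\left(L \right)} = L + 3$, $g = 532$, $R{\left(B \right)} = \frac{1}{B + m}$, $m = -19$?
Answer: $\frac{19683}{1591} \approx 12.371$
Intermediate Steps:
$R{\left(B \right)} = \frac{1}{-19 + B}$ ($R{\left(B \right)} = \frac{1}{B - 19} = \frac{1}{-19 + B}$)
$X{\left(L \right)} = 3 + L$
$a = \frac{19683}{37}$ ($a = 532 + \frac{1}{-19 - 18} = 532 + \frac{1}{-37} = 532 - \frac{1}{37} = \frac{19683}{37} \approx 531.97$)
$n = \frac{1}{43}$ ($n = \frac{1}{\left(3 - 5\right) + 45} = \frac{1}{-2 + 45} = \frac{1}{43} \approx 0.023256$)
$a n = \frac{19683}{37} \cdot \frac{1}{43} = \frac{19683}{1591}$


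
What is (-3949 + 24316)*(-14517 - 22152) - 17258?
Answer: -746854781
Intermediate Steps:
(-3949 + 24316)*(-14517 - 22152) - 17258 = 20367*(-36669) - 17258 = -746837523 - 17258 = -746854781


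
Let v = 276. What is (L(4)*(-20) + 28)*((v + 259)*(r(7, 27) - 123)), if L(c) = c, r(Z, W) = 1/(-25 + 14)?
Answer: 37668280/11 ≈ 3.4244e+6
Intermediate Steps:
r(Z, W) = -1/11 (r(Z, W) = 1/(-11) = -1/11)
(L(4)*(-20) + 28)*((v + 259)*(r(7, 27) - 123)) = (4*(-20) + 28)*((276 + 259)*(-1/11 - 123)) = (-80 + 28)*(535*(-1354/11)) = -52*(-724390/11) = 37668280/11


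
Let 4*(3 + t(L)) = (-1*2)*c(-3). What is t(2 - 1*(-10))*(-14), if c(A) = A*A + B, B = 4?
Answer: 133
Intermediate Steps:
c(A) = 4 + A² (c(A) = A*A + 4 = A² + 4 = 4 + A²)
t(L) = -19/2 (t(L) = -3 + ((-1*2)*(4 + (-3)²))/4 = -3 + (-2*(4 + 9))/4 = -3 + (-2*13)/4 = -3 + (¼)*(-26) = -3 - 13/2 = -19/2)
t(2 - 1*(-10))*(-14) = -19/2*(-14) = 133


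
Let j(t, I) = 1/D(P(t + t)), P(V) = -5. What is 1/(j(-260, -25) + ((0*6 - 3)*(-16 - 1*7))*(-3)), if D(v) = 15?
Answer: -15/3104 ≈ -0.0048325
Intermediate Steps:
j(t, I) = 1/15
1/(j(-260, -25) + ((0*6 - 3)*(-16 - 1*7))*(-3)) = 1/(1/15 + ((0*6 - 3)*(-16 - 1*7))*(-3)) = 1/(1/15 + ((0 - 3)*(-16 - 7))*(-3)) = 1/(1/15 - 3*(-23)*(-3)) = 1/(1/15 + 69*(-3)) = 1/(1/15 - 207) = 1/(-3104/15) = -15/3104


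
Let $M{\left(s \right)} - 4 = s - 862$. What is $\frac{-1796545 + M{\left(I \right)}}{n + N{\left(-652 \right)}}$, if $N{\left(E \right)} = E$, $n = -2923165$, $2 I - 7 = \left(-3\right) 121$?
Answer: $\frac{1797581}{2923817} \approx 0.61481$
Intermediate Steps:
$I = -178$ ($I = \frac{7}{2} + \frac{\left(-3\right) 121}{2} = \frac{7}{2} + \frac{1}{2} \left(-363\right) = \frac{7}{2} - \frac{363}{2} = -178$)
$M{\left(s \right)} = -858 + s$ ($M{\left(s \right)} = 4 + \left(s - 862\right) = 4 + \left(-862 + s\right) = -858 + s$)
$\frac{-1796545 + M{\left(I \right)}}{n + N{\left(-652 \right)}} = \frac{-1796545 - 1036}{-2923165 - 652} = \frac{-1796545 - 1036}{-2923817} = \left(-1797581\right) \left(- \frac{1}{2923817}\right) = \frac{1797581}{2923817}$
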